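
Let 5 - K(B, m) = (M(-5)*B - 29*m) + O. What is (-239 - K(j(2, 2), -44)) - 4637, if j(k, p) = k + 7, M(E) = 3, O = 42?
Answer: -3536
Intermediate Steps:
j(k, p) = 7 + k
K(B, m) = -37 - 3*B + 29*m (K(B, m) = 5 - ((3*B - 29*m) + 42) = 5 - ((-29*m + 3*B) + 42) = 5 - (42 - 29*m + 3*B) = 5 + (-42 - 3*B + 29*m) = -37 - 3*B + 29*m)
(-239 - K(j(2, 2), -44)) - 4637 = (-239 - (-37 - 3*(7 + 2) + 29*(-44))) - 4637 = (-239 - (-37 - 3*9 - 1276)) - 4637 = (-239 - (-37 - 27 - 1276)) - 4637 = (-239 - 1*(-1340)) - 4637 = (-239 + 1340) - 4637 = 1101 - 4637 = -3536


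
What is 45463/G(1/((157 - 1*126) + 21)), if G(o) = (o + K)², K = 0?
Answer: 122931952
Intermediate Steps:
G(o) = o² (G(o) = (o + 0)² = o²)
45463/G(1/((157 - 1*126) + 21)) = 45463/((1/((157 - 1*126) + 21))²) = 45463/((1/((157 - 126) + 21))²) = 45463/((1/(31 + 21))²) = 45463/((1/52)²) = 45463/(1/2704) = 45463*2704 = 122931952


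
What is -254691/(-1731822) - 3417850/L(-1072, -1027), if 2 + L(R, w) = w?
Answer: 1973123299913/594014946 ≈ 3321.7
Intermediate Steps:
L(R, w) = -2 + w
-254691/(-1731822) - 3417850/L(-1072, -1027) = -254691/(-1731822) - 3417850/(-2 - 1027) = -254691*(-1/1731822) - 3417850/(-1029) = 84897/577274 - 3417850*(-1/1029) = 84897/577274 + 3417850/1029 = 1973123299913/594014946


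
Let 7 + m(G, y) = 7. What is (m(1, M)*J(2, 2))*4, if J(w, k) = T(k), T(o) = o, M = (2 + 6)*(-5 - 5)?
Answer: 0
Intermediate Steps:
M = -80 (M = 8*(-10) = -80)
m(G, y) = 0 (m(G, y) = -7 + 7 = 0)
J(w, k) = k
(m(1, M)*J(2, 2))*4 = (0*2)*4 = 0*4 = 0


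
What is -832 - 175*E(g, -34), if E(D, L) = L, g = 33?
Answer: 5118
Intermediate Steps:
-832 - 175*E(g, -34) = -832 - 175*(-34) = -832 + 5950 = 5118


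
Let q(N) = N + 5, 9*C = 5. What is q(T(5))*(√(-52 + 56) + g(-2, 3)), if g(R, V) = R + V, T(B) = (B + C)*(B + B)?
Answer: 545/3 ≈ 181.67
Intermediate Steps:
C = 5/9 (C = (⅑)*5 = 5/9 ≈ 0.55556)
T(B) = 2*B*(5/9 + B) (T(B) = (B + 5/9)*(B + B) = (5/9 + B)*(2*B) = 2*B*(5/9 + B))
q(N) = 5 + N
q(T(5))*(√(-52 + 56) + g(-2, 3)) = (5 + (2/9)*5*(5 + 9*5))*(√(-52 + 56) + (-2 + 3)) = (5 + (2/9)*5*(5 + 45))*(√4 + 1) = (5 + (2/9)*5*50)*(2 + 1) = (5 + 500/9)*3 = (545/9)*3 = 545/3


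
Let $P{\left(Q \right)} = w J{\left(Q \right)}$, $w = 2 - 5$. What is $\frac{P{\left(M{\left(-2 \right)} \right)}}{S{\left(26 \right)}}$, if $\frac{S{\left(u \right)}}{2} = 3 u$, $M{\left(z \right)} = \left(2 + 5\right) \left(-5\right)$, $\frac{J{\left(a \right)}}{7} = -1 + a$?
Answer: $\frac{63}{13} \approx 4.8462$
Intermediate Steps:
$w = -3$
$J{\left(a \right)} = -7 + 7 a$ ($J{\left(a \right)} = 7 \left(-1 + a\right) = -7 + 7 a$)
$M{\left(z \right)} = -35$ ($M{\left(z \right)} = 7 \left(-5\right) = -35$)
$P{\left(Q \right)} = 21 - 21 Q$ ($P{\left(Q \right)} = - 3 \left(-7 + 7 Q\right) = 21 - 21 Q$)
$S{\left(u \right)} = 6 u$ ($S{\left(u \right)} = 2 \cdot 3 u = 6 u$)
$\frac{P{\left(M{\left(-2 \right)} \right)}}{S{\left(26 \right)}} = \frac{21 - -735}{6 \cdot 26} = \frac{21 + 735}{156} = 756 \cdot \frac{1}{156} = \frac{63}{13}$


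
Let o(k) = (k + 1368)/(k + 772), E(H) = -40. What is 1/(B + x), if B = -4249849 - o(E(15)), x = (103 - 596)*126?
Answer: -183/789090293 ≈ -2.3191e-7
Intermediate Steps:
o(k) = (1368 + k)/(772 + k)
x = -62118 (x = -493*126 = -62118)
B = -777722699/183 (B = -4249849 - (1368 - 40)/(772 - 40) = -4249849 - 1328/732 = -4249849 - 1*332/183 = -4249849 - 332/183 = -777722699/183 ≈ -4.2498e+6)
1/(B + x) = 1/(-777722699/183 - 62118) = 1/(-789090293/183) = -183/789090293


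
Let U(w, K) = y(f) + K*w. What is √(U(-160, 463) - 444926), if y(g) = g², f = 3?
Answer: I*√518997 ≈ 720.41*I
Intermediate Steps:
U(w, K) = 9 + K*w (U(w, K) = 3² + K*w = 9 + K*w)
√(U(-160, 463) - 444926) = √((9 + 463*(-160)) - 444926) = √((9 - 74080) - 444926) = √(-74071 - 444926) = √(-518997) = I*√518997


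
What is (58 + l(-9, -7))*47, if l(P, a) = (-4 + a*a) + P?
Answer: 4418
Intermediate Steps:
l(P, a) = -4 + P + a**2 (l(P, a) = (-4 + a**2) + P = -4 + P + a**2)
(58 + l(-9, -7))*47 = (58 + (-4 - 9 + (-7)**2))*47 = (58 + (-4 - 9 + 49))*47 = (58 + 36)*47 = 94*47 = 4418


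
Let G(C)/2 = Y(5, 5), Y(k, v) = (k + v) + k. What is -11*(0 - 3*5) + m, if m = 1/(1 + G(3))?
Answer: 5116/31 ≈ 165.03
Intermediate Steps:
Y(k, v) = v + 2*k
G(C) = 30 (G(C) = 2*(5 + 2*5) = 2*(5 + 10) = 2*15 = 30)
m = 1/31 (m = 1/(1 + 30) = 1/31 ≈ 0.032258)
-11*(0 - 3*5) + m = -11*(0 - 3*5) + 1/31 = -11*(0 - 15) + 1/31 = -11*(-15) + 1/31 = 165 + 1/31 = 5116/31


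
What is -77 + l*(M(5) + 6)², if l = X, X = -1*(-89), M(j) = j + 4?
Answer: 19948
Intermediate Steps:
M(j) = 4 + j
X = 89
l = 89
-77 + l*(M(5) + 6)² = -77 + 89*((4 + 5) + 6)² = -77 + 89*(9 + 6)² = -77 + 89*15² = -77 + 89*225 = -77 + 20025 = 19948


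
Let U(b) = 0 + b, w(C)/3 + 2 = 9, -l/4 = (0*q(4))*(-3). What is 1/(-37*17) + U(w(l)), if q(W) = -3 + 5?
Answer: 13208/629 ≈ 20.998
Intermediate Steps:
q(W) = 2
l = 0 (l = -4*0*2*(-3) = -0*(-3) = -4*0 = 0)
w(C) = 21 (w(C) = -6 + 3*9 = -6 + 27 = 21)
U(b) = b
1/(-37*17) + U(w(l)) = 1/(-37*17) + 21 = 1/(-629) + 21 = -1/629 + 21 = 13208/629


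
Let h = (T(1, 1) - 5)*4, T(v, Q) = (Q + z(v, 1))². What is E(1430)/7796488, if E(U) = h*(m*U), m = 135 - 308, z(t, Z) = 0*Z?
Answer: 494780/974561 ≈ 0.50770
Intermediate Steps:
z(t, Z) = 0
m = -173
T(v, Q) = Q² (T(v, Q) = (Q + 0)² = Q²)
h = -16 (h = (1² - 5)*4 = (1 - 5)*4 = -4*4 = -16)
E(U) = 2768*U (E(U) = -(-2768)*U = 2768*U)
E(1430)/7796488 = (2768*1430)/7796488 = 3958240*(1/7796488) = 494780/974561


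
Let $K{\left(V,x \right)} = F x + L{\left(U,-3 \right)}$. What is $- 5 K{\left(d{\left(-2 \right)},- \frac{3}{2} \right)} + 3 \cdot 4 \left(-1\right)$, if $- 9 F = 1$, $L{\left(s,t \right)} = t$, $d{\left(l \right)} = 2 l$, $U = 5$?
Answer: $\frac{13}{6} \approx 2.1667$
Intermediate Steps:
$F = - \frac{1}{9}$ ($F = \left(- \frac{1}{9}\right) 1 = - \frac{1}{9} \approx -0.11111$)
$K{\left(V,x \right)} = -3 - \frac{x}{9}$ ($K{\left(V,x \right)} = - \frac{x}{9} - 3 = -3 - \frac{x}{9}$)
$- 5 K{\left(d{\left(-2 \right)},- \frac{3}{2} \right)} + 3 \cdot 4 \left(-1\right) = - 5 \left(-3 - \frac{\left(-3\right) \frac{1}{2}}{9}\right) + 3 \cdot 4 \left(-1\right) = - 5 \left(-3 - \frac{\left(-3\right) \frac{1}{2}}{9}\right) + 12 \left(-1\right) = - 5 \left(-3 - - \frac{1}{6}\right) - 12 = - 5 \left(-3 + \frac{1}{6}\right) - 12 = \left(-5\right) \left(- \frac{17}{6}\right) - 12 = \frac{85}{6} - 12 = \frac{13}{6}$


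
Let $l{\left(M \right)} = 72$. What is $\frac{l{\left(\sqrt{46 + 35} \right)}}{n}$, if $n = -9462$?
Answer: $- \frac{12}{1577} \approx -0.0076094$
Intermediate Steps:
$\frac{l{\left(\sqrt{46 + 35} \right)}}{n} = \frac{72}{-9462} = 72 \left(- \frac{1}{9462}\right) = - \frac{12}{1577}$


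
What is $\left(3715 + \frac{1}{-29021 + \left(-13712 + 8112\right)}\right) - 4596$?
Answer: $- \frac{30501102}{34621} \approx -881.0$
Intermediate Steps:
$\left(3715 + \frac{1}{-29021 + \left(-13712 + 8112\right)}\right) - 4596 = \left(3715 + \frac{1}{-29021 - 5600}\right) - 4596 = \left(3715 + \frac{1}{-34621}\right) - 4596 = \left(3715 - \frac{1}{34621}\right) - 4596 = \frac{128617014}{34621} - 4596 = - \frac{30501102}{34621}$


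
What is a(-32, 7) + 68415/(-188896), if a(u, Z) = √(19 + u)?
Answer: -68415/188896 + I*√13 ≈ -0.36218 + 3.6056*I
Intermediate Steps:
a(-32, 7) + 68415/(-188896) = √(19 - 32) + 68415/(-188896) = √(-13) + 68415*(-1/188896) = I*√13 - 68415/188896 = -68415/188896 + I*√13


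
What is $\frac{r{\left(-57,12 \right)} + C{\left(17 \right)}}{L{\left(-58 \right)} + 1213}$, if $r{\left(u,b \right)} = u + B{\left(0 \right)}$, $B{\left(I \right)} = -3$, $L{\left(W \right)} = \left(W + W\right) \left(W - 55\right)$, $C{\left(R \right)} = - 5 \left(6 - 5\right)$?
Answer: $- \frac{65}{14321} \approx -0.0045388$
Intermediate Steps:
$C{\left(R \right)} = -5$ ($C{\left(R \right)} = \left(-5\right) 1 = -5$)
$L{\left(W \right)} = 2 W \left(-55 + W\right)$
$r{\left(u,b \right)} = -3 + u$ ($r{\left(u,b \right)} = u - 3 = -3 + u$)
$\frac{r{\left(-57,12 \right)} + C{\left(17 \right)}}{L{\left(-58 \right)} + 1213} = \frac{\left(-3 - 57\right) - 5}{2 \left(-58\right) \left(-55 - 58\right) + 1213} = \frac{-60 - 5}{2 \left(-58\right) \left(-113\right) + 1213} = - \frac{65}{13108 + 1213} = - \frac{65}{14321}$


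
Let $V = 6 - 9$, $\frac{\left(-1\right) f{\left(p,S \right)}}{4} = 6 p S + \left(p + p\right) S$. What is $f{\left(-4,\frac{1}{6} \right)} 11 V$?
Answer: $-704$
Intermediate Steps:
$f{\left(p,S \right)} = - 32 S p$ ($f{\left(p,S \right)} = - 4 \left(6 p S + \left(p + p\right) S\right) = - 4 \left(6 S p + 2 p S\right) = - 4 \left(6 S p + 2 S p\right) = - 4 \cdot 8 S p = - 32 S p$)
$V = -3$ ($V = 6 - 9 = -3$)
$f{\left(-4,\frac{1}{6} \right)} 11 V = \left(-32\right) \frac{1}{6} \left(-4\right) 11 \left(-3\right) = \frac{64}{3} \cdot 11 \left(-3\right) = \frac{704}{3} \left(-3\right) = -704$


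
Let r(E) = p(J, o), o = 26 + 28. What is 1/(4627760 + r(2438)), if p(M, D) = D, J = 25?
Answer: 1/4627814 ≈ 2.1608e-7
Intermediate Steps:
o = 54
r(E) = 54
1/(4627760 + r(2438)) = 1/(4627760 + 54) = 1/4627814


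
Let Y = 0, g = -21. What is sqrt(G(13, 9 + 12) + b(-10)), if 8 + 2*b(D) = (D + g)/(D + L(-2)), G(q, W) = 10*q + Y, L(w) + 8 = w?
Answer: sqrt(50710)/20 ≈ 11.259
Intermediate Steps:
L(w) = -8 + w
G(q, W) = 10*q (G(q, W) = 10*q + 0 = 10*q)
b(D) = -4 + (-21 + D)/(2*(-10 + D)) (b(D) = -4 + ((D - 21)/(D + (-8 - 2)))/2 = -4 + ((-21 + D)/(D - 10))/2 = -4 + ((-21 + D)/(-10 + D))/2 = -4 + (-21 + D)/(2*(-10 + D)))
sqrt(G(13, 9 + 12) + b(-10)) = sqrt(10*13 + (59 - 7*(-10))/(2*(-10 - 10))) = sqrt(130 + (1/2)*(59 + 70)/(-20)) = sqrt(130 + (1/2)*(-1/20)*129) = sqrt(130 - 129/40) = sqrt(5071/40) = sqrt(50710)/20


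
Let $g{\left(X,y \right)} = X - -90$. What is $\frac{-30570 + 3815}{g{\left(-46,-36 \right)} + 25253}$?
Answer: $- \frac{26755}{25297} \approx -1.0576$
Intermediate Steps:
$g{\left(X,y \right)} = 90 + X$ ($g{\left(X,y \right)} = X + 90 = 90 + X$)
$\frac{-30570 + 3815}{g{\left(-46,-36 \right)} + 25253} = \frac{-30570 + 3815}{\left(90 - 46\right) + 25253} = - \frac{26755}{44 + 25253} = - \frac{26755}{25297}$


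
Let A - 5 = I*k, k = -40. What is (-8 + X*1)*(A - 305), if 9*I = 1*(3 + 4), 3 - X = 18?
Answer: 68540/9 ≈ 7615.6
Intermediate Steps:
X = -15 (X = 3 - 1*18 = 3 - 18 = -15)
I = 7/9 (I = (1*(3 + 4))/9 = (1*7)/9 = (1/9)*7 = 7/9 ≈ 0.77778)
A = -235/9 (A = 5 + (7/9)*(-40) = 5 - 280/9 = -235/9 ≈ -26.111)
(-8 + X*1)*(A - 305) = (-8 - 15*1)*(-235/9 - 305) = (-8 - 15)*(-2980/9) = -23*(-2980/9) = 68540/9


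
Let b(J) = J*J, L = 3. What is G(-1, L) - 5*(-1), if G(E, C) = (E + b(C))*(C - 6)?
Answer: -19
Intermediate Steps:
b(J) = J²
G(E, C) = (-6 + C)*(E + C²) (G(E, C) = (E + C²)*(C - 6) = (E + C²)*(-6 + C) = (-6 + C)*(E + C²))
G(-1, L) - 5*(-1) = (3³ - 6*(-1) - 6*3² + 3*(-1)) - 5*(-1) = (27 + 6 - 6*9 - 3) + 5 = (27 + 6 - 54 - 3) + 5 = -24 + 5 = -19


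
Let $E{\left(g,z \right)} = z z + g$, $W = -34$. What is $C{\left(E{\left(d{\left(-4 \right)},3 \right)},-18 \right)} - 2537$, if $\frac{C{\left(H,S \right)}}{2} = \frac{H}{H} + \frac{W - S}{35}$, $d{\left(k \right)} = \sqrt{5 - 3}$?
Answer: $- \frac{88757}{35} \approx -2535.9$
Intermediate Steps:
$d{\left(k \right)} = \sqrt{2}$
$E{\left(g,z \right)} = g + z^{2}$ ($E{\left(g,z \right)} = z^{2} + g = g + z^{2}$)
$C{\left(H,S \right)} = \frac{2}{35} - \frac{2 S}{35}$ ($C{\left(H,S \right)} = 2 \left(\frac{H}{H} + \frac{-34 - S}{35}\right) = 2 \left(1 + \left(-34 - S\right) \frac{1}{35}\right) = 2 \left(1 - \left(\frac{34}{35} + \frac{S}{35}\right)\right) = 2 \left(\frac{1}{35} - \frac{S}{35}\right) = \frac{2}{35} - \frac{2 S}{35}$)
$C{\left(E{\left(d{\left(-4 \right)},3 \right)},-18 \right)} - 2537 = \left(\frac{2}{35} - - \frac{36}{35}\right) - 2537 = \left(\frac{2}{35} + \frac{36}{35}\right) - 2537 = \frac{38}{35} - 2537 = - \frac{88757}{35}$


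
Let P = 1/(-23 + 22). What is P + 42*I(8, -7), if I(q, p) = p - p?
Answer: -1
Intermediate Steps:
I(q, p) = 0
P = -1 (P = 1/(-1) = -1)
P + 42*I(8, -7) = -1 + 42*0 = -1 + 0 = -1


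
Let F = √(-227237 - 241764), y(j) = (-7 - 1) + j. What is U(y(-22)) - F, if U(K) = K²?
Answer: 900 - I*√469001 ≈ 900.0 - 684.84*I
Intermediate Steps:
y(j) = -8 + j
F = I*√469001 (F = √(-469001) = I*√469001 ≈ 684.84*I)
U(y(-22)) - F = (-8 - 22)² - I*√469001 = (-30)² - I*√469001 = 900 - I*√469001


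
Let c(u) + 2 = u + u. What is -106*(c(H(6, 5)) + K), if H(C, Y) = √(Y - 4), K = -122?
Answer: 12932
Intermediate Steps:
H(C, Y) = √(-4 + Y)
c(u) = -2 + 2*u (c(u) = -2 + (u + u) = -2 + 2*u)
-106*(c(H(6, 5)) + K) = -106*((-2 + 2*√(-4 + 5)) - 122) = -106*((-2 + 2*√1) - 122) = -106*((-2 + 2*1) - 122) = -106*((-2 + 2) - 122) = -106*(0 - 122) = -106*(-122) = 12932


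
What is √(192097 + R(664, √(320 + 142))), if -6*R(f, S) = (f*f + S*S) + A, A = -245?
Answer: √4268814/6 ≈ 344.35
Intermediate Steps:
R(f, S) = 245/6 - S²/6 - f²/6 (R(f, S) = -((f*f + S*S) - 245)/6 = -((f² + S²) - 245)/6 = -((S² + f²) - 245)/6 = -(-245 + S² + f²)/6 = 245/6 - S²/6 - f²/6)
√(192097 + R(664, √(320 + 142))) = √(192097 + (245/6 - (√(320 + 142))²/6 - ⅙*664²)) = √(192097 + (245/6 - (√462)²/6 - ⅙*440896)) = √(192097 + (245/6 - ⅙*462 - 220448/3)) = √(192097 + (245/6 - 77 - 220448/3)) = √(192097 - 441113/6) = √(711469/6) = √4268814/6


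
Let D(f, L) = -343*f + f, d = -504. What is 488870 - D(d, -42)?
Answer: 316502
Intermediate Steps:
D(f, L) = -342*f
488870 - D(d, -42) = 488870 - (-342)*(-504) = 488870 - 1*172368 = 488870 - 172368 = 316502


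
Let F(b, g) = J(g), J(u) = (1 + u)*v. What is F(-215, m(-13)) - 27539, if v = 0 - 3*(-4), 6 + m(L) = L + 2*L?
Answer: -28067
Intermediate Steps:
m(L) = -6 + 3*L (m(L) = -6 + (L + 2*L) = -6 + 3*L)
v = 12 (v = 0 + 12 = 12)
J(u) = 12 + 12*u (J(u) = (1 + u)*12 = 12 + 12*u)
F(b, g) = 12 + 12*g
F(-215, m(-13)) - 27539 = (12 + 12*(-6 + 3*(-13))) - 27539 = (12 + 12*(-6 - 39)) - 27539 = (12 + 12*(-45)) - 27539 = (12 - 540) - 27539 = -528 - 27539 = -28067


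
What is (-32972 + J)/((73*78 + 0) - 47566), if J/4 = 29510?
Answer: -21267/10468 ≈ -2.0316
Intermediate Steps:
J = 118040 (J = 4*29510 = 118040)
(-32972 + J)/((73*78 + 0) - 47566) = (-32972 + 118040)/((73*78 + 0) - 47566) = 85068/((5694 + 0) - 47566) = 85068/(5694 - 47566) = 85068/(-41872) = 85068*(-1/41872) = -21267/10468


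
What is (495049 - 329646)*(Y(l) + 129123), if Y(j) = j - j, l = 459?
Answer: 21357331569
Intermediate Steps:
Y(j) = 0
(495049 - 329646)*(Y(l) + 129123) = (495049 - 329646)*(0 + 129123) = 165403*129123 = 21357331569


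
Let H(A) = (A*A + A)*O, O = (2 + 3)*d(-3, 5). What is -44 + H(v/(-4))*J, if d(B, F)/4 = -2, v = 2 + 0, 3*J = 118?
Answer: 1048/3 ≈ 349.33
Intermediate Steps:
J = 118/3 (J = (1/3)*118 = 118/3 ≈ 39.333)
v = 2
d(B, F) = -8 (d(B, F) = 4*(-2) = -8)
O = -40 (O = (2 + 3)*(-8) = 5*(-8) = -40)
H(A) = -40*A - 40*A**2 (H(A) = (A*A + A)*(-40) = (A**2 + A)*(-40) = (A + A**2)*(-40) = -40*A - 40*A**2)
-44 + H(v/(-4))*J = -44 - 40*2/(-4)*(1 + 2/(-4))*(118/3) = -44 - 40*2*(-1/4)*(1 + 2*(-1/4))*(118/3) = -44 - 40*(-1/2)*(1 - 1/2)*(118/3) = -44 - 40*(-1/2)*1/2*(118/3) = -44 + 10*(118/3) = -44 + 1180/3 = 1048/3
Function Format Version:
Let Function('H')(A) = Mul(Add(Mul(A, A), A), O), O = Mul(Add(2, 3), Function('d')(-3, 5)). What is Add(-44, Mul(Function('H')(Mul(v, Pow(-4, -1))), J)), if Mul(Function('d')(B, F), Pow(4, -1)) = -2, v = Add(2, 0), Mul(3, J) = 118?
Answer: Rational(1048, 3) ≈ 349.33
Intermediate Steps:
J = Rational(118, 3) (J = Mul(Rational(1, 3), 118) = Rational(118, 3) ≈ 39.333)
v = 2
Function('d')(B, F) = -8 (Function('d')(B, F) = Mul(4, -2) = -8)
O = -40 (O = Mul(Add(2, 3), -8) = Mul(5, -8) = -40)
Function('H')(A) = Add(Mul(-40, A), Mul(-40, Pow(A, 2))) (Function('H')(A) = Mul(Add(Mul(A, A), A), -40) = Mul(Add(Pow(A, 2), A), -40) = Mul(Add(A, Pow(A, 2)), -40) = Add(Mul(-40, A), Mul(-40, Pow(A, 2))))
Add(-44, Mul(Function('H')(Mul(v, Pow(-4, -1))), J)) = Add(-44, Mul(Mul(-40, Mul(2, Pow(-4, -1)), Add(1, Mul(2, Pow(-4, -1)))), Rational(118, 3))) = Add(-44, Mul(Mul(-40, Mul(2, Rational(-1, 4)), Add(1, Mul(2, Rational(-1, 4)))), Rational(118, 3))) = Add(-44, Mul(Mul(-40, Rational(-1, 2), Add(1, Rational(-1, 2))), Rational(118, 3))) = Add(-44, Mul(Mul(-40, Rational(-1, 2), Rational(1, 2)), Rational(118, 3))) = Add(-44, Mul(10, Rational(118, 3))) = Add(-44, Rational(1180, 3)) = Rational(1048, 3)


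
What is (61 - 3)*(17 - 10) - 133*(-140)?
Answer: 19026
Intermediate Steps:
(61 - 3)*(17 - 10) - 133*(-140) = 58*7 + 18620 = 406 + 18620 = 19026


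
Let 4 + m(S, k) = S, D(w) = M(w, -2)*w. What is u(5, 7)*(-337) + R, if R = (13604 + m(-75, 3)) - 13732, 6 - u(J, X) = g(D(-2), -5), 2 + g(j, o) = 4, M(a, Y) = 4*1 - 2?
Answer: -1555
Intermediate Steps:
M(a, Y) = 2 (M(a, Y) = 4 - 2 = 2)
D(w) = 2*w
g(j, o) = 2 (g(j, o) = -2 + 4 = 2)
m(S, k) = -4 + S
u(J, X) = 4 (u(J, X) = 6 - 1*2 = 6 - 2 = 4)
R = -207 (R = (13604 + (-4 - 75)) - 13732 = (13604 - 79) - 13732 = 13525 - 13732 = -207)
u(5, 7)*(-337) + R = 4*(-337) - 207 = -1348 - 207 = -1555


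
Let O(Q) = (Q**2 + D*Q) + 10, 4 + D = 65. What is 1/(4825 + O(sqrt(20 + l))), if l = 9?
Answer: 4864/23550587 - 61*sqrt(29)/23550587 ≈ 0.00019259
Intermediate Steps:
D = 61 (D = -4 + 65 = 61)
O(Q) = 10 + Q**2 + 61*Q (O(Q) = (Q**2 + 61*Q) + 10 = 10 + Q**2 + 61*Q)
1/(4825 + O(sqrt(20 + l))) = 1/(4825 + (10 + (sqrt(20 + 9))**2 + 61*sqrt(20 + 9))) = 1/(4825 + (10 + (sqrt(29))**2 + 61*sqrt(29))) = 1/(4825 + (10 + 29 + 61*sqrt(29))) = 1/(4825 + (39 + 61*sqrt(29))) = 1/(4864 + 61*sqrt(29))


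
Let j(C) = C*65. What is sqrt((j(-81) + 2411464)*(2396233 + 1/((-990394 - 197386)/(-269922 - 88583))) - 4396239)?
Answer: sqrt(81345274108438247689463)/118778 ≈ 2.4012e+6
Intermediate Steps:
j(C) = 65*C
sqrt((j(-81) + 2411464)*(2396233 + 1/((-990394 - 197386)/(-269922 - 88583))) - 4396239) = sqrt((65*(-81) + 2411464)*(2396233 + 1/((-990394 - 197386)/(-269922 - 88583))) - 4396239) = sqrt((-5265 + 2411464)*(2396233 + 1/(-1187780/(-358505))) - 4396239) = sqrt(2406199*(2396233 + 1/(-1187780*(-1/358505))) - 4396239) = sqrt(2406199*(2396233 + 1/(237556/71701)) - 4396239) = sqrt(2406199*(2396233 + 71701/237556) - 4396239) = sqrt(2406199*(569239598249/237556) - 4396239) = sqrt(1369703752067145551/237556 - 4396239) = sqrt(1369702707714193667/237556) = sqrt(81345274108438247689463)/118778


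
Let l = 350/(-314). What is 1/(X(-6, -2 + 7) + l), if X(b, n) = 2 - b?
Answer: 157/1081 ≈ 0.14524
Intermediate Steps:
l = -175/157 (l = 350*(-1/314) = -175/157 ≈ -1.1146)
1/(X(-6, -2 + 7) + l) = 1/((2 - 1*(-6)) - 175/157) = 1/((2 + 6) - 175/157) = 1/(8 - 175/157) = 1/(1081/157) = 157/1081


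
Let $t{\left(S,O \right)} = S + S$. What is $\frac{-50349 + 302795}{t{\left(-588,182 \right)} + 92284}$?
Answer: $\frac{126223}{45554} \approx 2.7708$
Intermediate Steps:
$t{\left(S,O \right)} = 2 S$
$\frac{-50349 + 302795}{t{\left(-588,182 \right)} + 92284} = \frac{-50349 + 302795}{2 \left(-588\right) + 92284} = \frac{252446}{-1176 + 92284} = \frac{252446}{91108} = 252446 \cdot \frac{1}{91108} = \frac{126223}{45554}$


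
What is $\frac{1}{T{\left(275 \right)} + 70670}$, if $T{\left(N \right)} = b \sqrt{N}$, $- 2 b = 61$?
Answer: $\frac{56536}{3995194465} + \frac{122 \sqrt{11}}{3995194465} \approx 1.4252 \cdot 10^{-5}$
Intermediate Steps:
$b = - \frac{61}{2}$ ($b = \left(- \frac{1}{2}\right) 61 = - \frac{61}{2} \approx -30.5$)
$T{\left(N \right)} = - \frac{61 \sqrt{N}}{2}$
$\frac{1}{T{\left(275 \right)} + 70670} = \frac{1}{- \frac{61 \sqrt{275}}{2} + 70670} = \frac{1}{- \frac{61 \cdot 5 \sqrt{11}}{2} + 70670} = \frac{1}{- \frac{305 \sqrt{11}}{2} + 70670} = \frac{1}{70670 - \frac{305 \sqrt{11}}{2}}$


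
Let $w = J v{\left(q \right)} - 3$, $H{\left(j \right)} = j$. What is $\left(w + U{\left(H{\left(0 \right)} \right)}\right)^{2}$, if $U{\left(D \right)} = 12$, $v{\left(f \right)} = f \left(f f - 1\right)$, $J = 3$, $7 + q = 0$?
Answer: $998001$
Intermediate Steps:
$q = -7$ ($q = -7 + 0 = -7$)
$v{\left(f \right)} = f \left(-1 + f^{2}\right)$ ($v{\left(f \right)} = f \left(f^{2} - 1\right) = f \left(-1 + f^{2}\right)$)
$w = -1011$ ($w = 3 \left(\left(-7\right)^{3} - -7\right) - 3 = 3 \left(-343 + 7\right) - 3 = 3 \left(-336\right) - 3 = -1008 - 3 = -1011$)
$\left(w + U{\left(H{\left(0 \right)} \right)}\right)^{2} = \left(-1011 + 12\right)^{2} = \left(-999\right)^{2} = 998001$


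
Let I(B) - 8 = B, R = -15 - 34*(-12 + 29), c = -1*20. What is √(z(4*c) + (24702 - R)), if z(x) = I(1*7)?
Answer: √25310 ≈ 159.09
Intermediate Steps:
c = -20
R = -593 (R = -15 - 34*17 = -15 - 578 = -593)
I(B) = 8 + B
z(x) = 15 (z(x) = 8 + 1*7 = 8 + 7 = 15)
√(z(4*c) + (24702 - R)) = √(15 + (24702 - 1*(-593))) = √(15 + (24702 + 593)) = √(15 + 25295) = √25310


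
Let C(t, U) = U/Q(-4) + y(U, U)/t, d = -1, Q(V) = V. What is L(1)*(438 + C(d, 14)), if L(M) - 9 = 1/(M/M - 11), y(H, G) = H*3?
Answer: 13973/4 ≈ 3493.3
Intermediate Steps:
y(H, G) = 3*H
L(M) = 89/10 (L(M) = 9 + 1/(M/M - 11) = 9 + 1/(1 - 11) = 9 + 1/(-10) = 9 - ⅒ = 89/10)
C(t, U) = -U/4 + 3*U/t (C(t, U) = U/(-4) + (3*U)/t = U*(-¼) + 3*U/t = -U/4 + 3*U/t)
L(1)*(438 + C(d, 14)) = 89*(438 + (¼)*14*(12 - 1*(-1))/(-1))/10 = 89*(438 + (¼)*14*(-1)*(12 + 1))/10 = 89*(438 + (¼)*14*(-1)*13)/10 = 89*(438 - 91/2)/10 = (89/10)*(785/2) = 13973/4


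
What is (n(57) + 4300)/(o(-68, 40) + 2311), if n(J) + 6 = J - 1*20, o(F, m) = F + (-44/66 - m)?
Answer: 12993/6607 ≈ 1.9666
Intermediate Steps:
o(F, m) = -⅔ + F - m (o(F, m) = F + (-44*1/66 - m) = F + (-⅔ - m) = -⅔ + F - m)
n(J) = -26 + J (n(J) = -6 + (J - 1*20) = -6 + (J - 20) = -6 + (-20 + J) = -26 + J)
(n(57) + 4300)/(o(-68, 40) + 2311) = ((-26 + 57) + 4300)/((-⅔ - 68 - 1*40) + 2311) = (31 + 4300)/((-⅔ - 68 - 40) + 2311) = 4331/(-326/3 + 2311) = 4331/(6607/3) = 4331*(3/6607) = 12993/6607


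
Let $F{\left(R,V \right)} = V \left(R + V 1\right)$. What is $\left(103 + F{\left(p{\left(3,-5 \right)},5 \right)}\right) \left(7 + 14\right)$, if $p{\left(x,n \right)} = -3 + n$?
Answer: $1848$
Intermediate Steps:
$F{\left(R,V \right)} = V \left(R + V\right)$
$\left(103 + F{\left(p{\left(3,-5 \right)},5 \right)}\right) \left(7 + 14\right) = \left(103 + 5 \left(\left(-3 - 5\right) + 5\right)\right) \left(7 + 14\right) = \left(103 + 5 \left(-8 + 5\right)\right) 21 = \left(103 + 5 \left(-3\right)\right) 21 = \left(103 - 15\right) 21 = 88 \cdot 21 = 1848$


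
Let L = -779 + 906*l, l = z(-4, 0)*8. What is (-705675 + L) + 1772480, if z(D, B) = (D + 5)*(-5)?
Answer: 1029786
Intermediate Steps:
z(D, B) = -25 - 5*D (z(D, B) = (5 + D)*(-5) = -25 - 5*D)
l = -40 (l = (-25 - 5*(-4))*8 = (-25 + 20)*8 = -5*8 = -40)
L = -37019 (L = -779 + 906*(-40) = -779 - 36240 = -37019)
(-705675 + L) + 1772480 = (-705675 - 37019) + 1772480 = -742694 + 1772480 = 1029786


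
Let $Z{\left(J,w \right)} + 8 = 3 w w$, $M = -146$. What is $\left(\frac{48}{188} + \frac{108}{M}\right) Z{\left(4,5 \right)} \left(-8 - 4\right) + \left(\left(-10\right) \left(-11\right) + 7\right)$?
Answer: $\frac{1737675}{3431} \approx 506.46$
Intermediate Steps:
$Z{\left(J,w \right)} = -8 + 3 w^{2}$ ($Z{\left(J,w \right)} = -8 + 3 w w = -8 + 3 w^{2}$)
$\left(\frac{48}{188} + \frac{108}{M}\right) Z{\left(4,5 \right)} \left(-8 - 4\right) + \left(\left(-10\right) \left(-11\right) + 7\right) = \left(\frac{48}{188} + \frac{108}{-146}\right) \left(-8 + 3 \cdot 5^{2}\right) \left(-8 - 4\right) + \left(\left(-10\right) \left(-11\right) + 7\right) = \left(48 \cdot \frac{1}{188} + 108 \left(- \frac{1}{146}\right)\right) \left(-8 + 3 \cdot 25\right) \left(-12\right) + \left(110 + 7\right) = \left(\frac{12}{47} - \frac{54}{73}\right) \left(-8 + 75\right) \left(-12\right) + 117 = - \frac{1662 \cdot 67 \left(-12\right)}{3431} + 117 = \left(- \frac{1662}{3431}\right) \left(-804\right) + 117 = \frac{1336248}{3431} + 117 = \frac{1737675}{3431}$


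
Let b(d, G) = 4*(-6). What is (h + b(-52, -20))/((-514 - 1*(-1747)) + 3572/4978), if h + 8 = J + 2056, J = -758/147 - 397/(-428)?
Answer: 16646945389/10168295172 ≈ 1.6371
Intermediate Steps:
b(d, G) = -24
J = -266065/62916 (J = -758*1/147 - 397*(-1/428) = -758/147 + 397/428 = -266065/62916 ≈ -4.2289)
h = 128585903/62916 (h = -8 + (-266065/62916 + 2056) = -8 + 129089231/62916 = 128585903/62916 ≈ 2043.8)
(h + b(-52, -20))/((-514 - 1*(-1747)) + 3572/4978) = (128585903/62916 - 24)/((-514 - 1*(-1747)) + 3572/4978) = 127075919/(62916*((-514 + 1747) + 3572*(1/4978))) = 127075919/(62916*(1233 + 94/131)) = 127075919/(62916*(161617/131)) = (127075919/62916)*(131/161617) = 16646945389/10168295172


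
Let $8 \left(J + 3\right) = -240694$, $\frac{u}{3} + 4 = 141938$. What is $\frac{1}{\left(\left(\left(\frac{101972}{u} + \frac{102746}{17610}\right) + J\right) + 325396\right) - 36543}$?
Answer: $\frac{1209220}{312909041977} \approx 3.8644 \cdot 10^{-6}$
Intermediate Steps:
$u = 425802$ ($u = -12 + 3 \cdot 141938 = -12 + 425814 = 425802$)
$J = - \frac{120359}{4}$ ($J = -3 + \frac{1}{8} \left(-240694\right) = -3 - \frac{120347}{4} = - \frac{120359}{4} \approx -30090.0$)
$\frac{1}{\left(\left(\left(\frac{101972}{u} + \frac{102746}{17610}\right) + J\right) + 325396\right) - 36543} = \frac{1}{\left(\left(\left(\frac{101972}{425802} + \frac{102746}{17610}\right) - \frac{120359}{4}\right) + 325396\right) - 36543} = \frac{1}{\left(\left(\left(101972 \cdot \frac{1}{425802} + 102746 \cdot \frac{1}{17610}\right) - \frac{120359}{4}\right) + 325396\right) - 36543} = \frac{1}{\left(\left(\left(\frac{74}{309} + \frac{51373}{8805}\right) - \frac{120359}{4}\right) + 325396\right) - 36543} = \frac{1}{\left(\left(\frac{1836203}{302305} - \frac{120359}{4}\right) + 325396\right) - 36543} = \frac{1}{\left(- \frac{36377782683}{1209220} + 325396\right) - 36543} = \frac{1}{\frac{357097568437}{1209220} - 36543} = \frac{1}{\frac{312909041977}{1209220}} = \frac{1209220}{312909041977}$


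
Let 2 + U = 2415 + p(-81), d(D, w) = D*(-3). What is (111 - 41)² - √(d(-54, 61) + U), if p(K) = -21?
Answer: 4900 - √2554 ≈ 4849.5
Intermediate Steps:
d(D, w) = -3*D
U = 2392 (U = -2 + (2415 - 21) = -2 + 2394 = 2392)
(111 - 41)² - √(d(-54, 61) + U) = (111 - 41)² - √(-3*(-54) + 2392) = 70² - √(162 + 2392) = 4900 - √2554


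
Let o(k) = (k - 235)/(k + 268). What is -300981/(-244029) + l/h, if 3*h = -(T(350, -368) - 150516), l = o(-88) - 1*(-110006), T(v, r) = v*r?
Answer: 3292029156571/1363224083280 ≈ 2.4149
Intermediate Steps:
o(k) = (-235 + k)/(268 + k)
T(v, r) = r*v
l = 19800757/180 (l = (-235 - 88)/(268 - 88) - 1*(-110006) = -323/180 + 110006 = 19800757/180 ≈ 1.1000e+5)
h = 279316/3 (h = (-(-368*350 - 150516))/3 = (-(-128800 - 150516))/3 = (-1*(-279316))/3 = (⅓)*279316 = 279316/3 ≈ 93105.)
-300981/(-244029) + l/h = -300981/(-244029) + 19800757/(180*(279316/3)) = -300981*(-1/244029) + (19800757/180)*(3/279316) = 100327/81343 + 19800757/16758960 = 3292029156571/1363224083280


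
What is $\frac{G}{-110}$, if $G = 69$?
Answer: $- \frac{69}{110} \approx -0.62727$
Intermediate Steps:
$\frac{G}{-110} = \frac{1}{-110} \cdot 69 = \left(- \frac{1}{110}\right) 69 = - \frac{69}{110}$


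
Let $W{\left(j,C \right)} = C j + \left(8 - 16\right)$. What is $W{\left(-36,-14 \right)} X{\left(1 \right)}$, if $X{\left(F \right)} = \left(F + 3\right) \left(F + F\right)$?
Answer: $3968$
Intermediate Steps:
$W{\left(j,C \right)} = -8 + C j$ ($W{\left(j,C \right)} = C j - 8 = -8 + C j$)
$X{\left(F \right)} = 2 F \left(3 + F\right)$ ($X{\left(F \right)} = \left(3 + F\right) 2 F = 2 F \left(3 + F\right)$)
$W{\left(-36,-14 \right)} X{\left(1 \right)} = \left(-8 - -504\right) 2 \cdot 1 \left(3 + 1\right) = \left(-8 + 504\right) 2 \cdot 1 \cdot 4 = 496 \cdot 8 = 3968$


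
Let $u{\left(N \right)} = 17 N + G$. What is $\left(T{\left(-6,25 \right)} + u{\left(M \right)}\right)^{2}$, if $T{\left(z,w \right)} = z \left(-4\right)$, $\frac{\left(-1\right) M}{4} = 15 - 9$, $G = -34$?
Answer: $174724$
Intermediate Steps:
$M = -24$ ($M = - 4 \left(15 - 9\right) = \left(-4\right) 6 = -24$)
$u{\left(N \right)} = -34 + 17 N$ ($u{\left(N \right)} = 17 N - 34 = -34 + 17 N$)
$T{\left(z,w \right)} = - 4 z$
$\left(T{\left(-6,25 \right)} + u{\left(M \right)}\right)^{2} = \left(\left(-4\right) \left(-6\right) + \left(-34 + 17 \left(-24\right)\right)\right)^{2} = \left(24 - 442\right)^{2} = \left(-418\right)^{2} = 174724$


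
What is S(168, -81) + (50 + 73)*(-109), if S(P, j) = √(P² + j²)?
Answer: -13407 + 3*√3865 ≈ -13221.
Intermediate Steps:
S(168, -81) + (50 + 73)*(-109) = √(168² + (-81)²) + (50 + 73)*(-109) = √(28224 + 6561) + 123*(-109) = √34785 - 13407 = 3*√3865 - 13407 = -13407 + 3*√3865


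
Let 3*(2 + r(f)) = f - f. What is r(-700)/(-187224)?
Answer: 1/93612 ≈ 1.0682e-5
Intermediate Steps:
r(f) = -2 (r(f) = -2 + (f - f)/3 = -2 + (⅓)*0 = -2 + 0 = -2)
r(-700)/(-187224) = -2/(-187224) = -2*(-1/187224) = 1/93612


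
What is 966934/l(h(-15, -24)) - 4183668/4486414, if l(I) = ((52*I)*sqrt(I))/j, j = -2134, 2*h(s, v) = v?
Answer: -2091834/2243207 - 515859289*I*sqrt(3)/936 ≈ -0.93252 - 9.5459e+5*I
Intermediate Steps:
h(s, v) = v/2
l(I) = -26*I**(3/2)/1067 (l(I) = ((52*I)*sqrt(I))/(-2134) = (52*I**(3/2))*(-1/2134) = -26*I**(3/2)/1067)
966934/l(h(-15, -24)) - 4183668/4486414 = 966934/((-26*(-24*I*sqrt(3))/1067)) - 4183668/4486414 = 966934/((-(-624)*I*sqrt(3)/1067)) - 4183668*1/4486414 = 966934/((-(-624)*I*sqrt(3)/1067)) - 2091834/2243207 = 966934/((624*I*sqrt(3)/1067)) - 2091834/2243207 = 966934*(-1067*I*sqrt(3)/1872) - 2091834/2243207 = -515859289*I*sqrt(3)/936 - 2091834/2243207 = -2091834/2243207 - 515859289*I*sqrt(3)/936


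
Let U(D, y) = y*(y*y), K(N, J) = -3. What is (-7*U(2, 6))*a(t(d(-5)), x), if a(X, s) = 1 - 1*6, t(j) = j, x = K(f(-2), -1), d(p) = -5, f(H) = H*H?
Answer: 7560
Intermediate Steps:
f(H) = H²
x = -3
a(X, s) = -5 (a(X, s) = 1 - 6 = -5)
U(D, y) = y³ (U(D, y) = y*y² = y³)
(-7*U(2, 6))*a(t(d(-5)), x) = -7*6³*(-5) = -7*216*(-5) = -1512*(-5) = 7560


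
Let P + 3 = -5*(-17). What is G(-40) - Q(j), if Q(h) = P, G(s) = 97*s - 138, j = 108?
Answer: -4100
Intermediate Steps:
G(s) = -138 + 97*s
P = 82 (P = -3 - 5*(-17) = -3 + 85 = 82)
Q(h) = 82
G(-40) - Q(j) = (-138 + 97*(-40)) - 1*82 = (-138 - 3880) - 82 = -4018 - 82 = -4100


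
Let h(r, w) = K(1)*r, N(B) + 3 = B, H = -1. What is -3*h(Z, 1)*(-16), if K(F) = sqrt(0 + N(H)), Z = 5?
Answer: 480*I ≈ 480.0*I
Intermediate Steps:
N(B) = -3 + B
K(F) = 2*I (K(F) = sqrt(0 + (-3 - 1)) = sqrt(0 - 4) = sqrt(-4) = 2*I)
h(r, w) = 2*I*r (h(r, w) = (2*I)*r = 2*I*r)
-3*h(Z, 1)*(-16) = -6*I*5*(-16) = -30*I*(-16) = 480*I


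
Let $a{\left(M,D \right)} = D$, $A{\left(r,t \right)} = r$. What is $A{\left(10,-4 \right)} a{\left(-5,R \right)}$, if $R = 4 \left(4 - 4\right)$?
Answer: $0$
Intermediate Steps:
$R = 0$ ($R = 4 \cdot 0 = 0$)
$A{\left(10,-4 \right)} a{\left(-5,R \right)} = 10 \cdot 0 = 0$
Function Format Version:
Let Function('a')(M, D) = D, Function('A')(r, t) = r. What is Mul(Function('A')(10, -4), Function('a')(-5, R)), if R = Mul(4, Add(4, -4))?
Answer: 0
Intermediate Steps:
R = 0 (R = Mul(4, 0) = 0)
Mul(Function('A')(10, -4), Function('a')(-5, R)) = Mul(10, 0) = 0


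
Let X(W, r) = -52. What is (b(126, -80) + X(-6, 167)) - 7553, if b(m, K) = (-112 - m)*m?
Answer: -37593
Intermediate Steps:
b(m, K) = m*(-112 - m)
(b(126, -80) + X(-6, 167)) - 7553 = (-1*126*(112 + 126) - 52) - 7553 = (-1*126*238 - 52) - 7553 = (-29988 - 52) - 7553 = -30040 - 7553 = -37593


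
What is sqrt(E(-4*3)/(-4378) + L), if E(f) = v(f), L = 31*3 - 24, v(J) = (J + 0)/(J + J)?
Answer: sqrt(1322512807)/4378 ≈ 8.3066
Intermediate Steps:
v(J) = 1/2 (v(J) = J/((2*J)) = J*(1/(2*J)) = 1/2)
L = 69 (L = 93 - 24 = 69)
E(f) = 1/2
sqrt(E(-4*3)/(-4378) + L) = sqrt((1/2)/(-4378) + 69) = sqrt((1/2)*(-1/4378) + 69) = sqrt(-1/8756 + 69) = sqrt(604163/8756) = sqrt(1322512807)/4378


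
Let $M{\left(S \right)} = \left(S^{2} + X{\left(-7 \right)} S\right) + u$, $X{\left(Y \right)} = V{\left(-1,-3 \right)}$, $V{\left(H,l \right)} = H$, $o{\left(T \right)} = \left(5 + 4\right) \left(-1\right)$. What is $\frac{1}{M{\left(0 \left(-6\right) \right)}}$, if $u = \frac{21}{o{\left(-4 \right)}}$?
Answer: $- \frac{3}{7} \approx -0.42857$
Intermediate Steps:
$o{\left(T \right)} = -9$ ($o{\left(T \right)} = 9 \left(-1\right) = -9$)
$X{\left(Y \right)} = -1$
$u = - \frac{7}{3}$ ($u = \frac{21}{-9} = 21 \left(- \frac{1}{9}\right) = - \frac{7}{3} \approx -2.3333$)
$M{\left(S \right)} = - \frac{7}{3} + S^{2} - S$ ($M{\left(S \right)} = \left(S^{2} - S\right) - \frac{7}{3} = - \frac{7}{3} + S^{2} - S$)
$\frac{1}{M{\left(0 \left(-6\right) \right)}} = \frac{1}{- \frac{7}{3} + \left(0 \left(-6\right)\right)^{2} - 0 \left(-6\right)} = \frac{1}{- \frac{7}{3} + 0^{2} - 0} = \frac{1}{- \frac{7}{3} + 0 + 0} = \frac{1}{- \frac{7}{3}} = - \frac{3}{7}$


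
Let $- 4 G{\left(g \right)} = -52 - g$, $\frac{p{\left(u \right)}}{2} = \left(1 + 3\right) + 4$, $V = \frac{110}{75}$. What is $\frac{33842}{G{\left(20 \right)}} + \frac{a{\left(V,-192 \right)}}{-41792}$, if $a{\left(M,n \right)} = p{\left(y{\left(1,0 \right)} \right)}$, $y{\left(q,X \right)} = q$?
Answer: $\frac{44197643}{23508} \approx 1880.1$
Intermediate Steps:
$V = \frac{22}{15}$ ($V = 110 \cdot \frac{1}{75} = \frac{22}{15} \approx 1.4667$)
$p{\left(u \right)} = 16$ ($p{\left(u \right)} = 2 \left(\left(1 + 3\right) + 4\right) = 2 \left(4 + 4\right) = 2 \cdot 8 = 16$)
$a{\left(M,n \right)} = 16$
$G{\left(g \right)} = 13 + \frac{g}{4}$ ($G{\left(g \right)} = - \frac{-52 - g}{4} = 13 + \frac{g}{4}$)
$\frac{33842}{G{\left(20 \right)}} + \frac{a{\left(V,-192 \right)}}{-41792} = \frac{33842}{13 + \frac{1}{4} \cdot 20} + \frac{16}{-41792} = \frac{33842}{13 + 5} + 16 \left(- \frac{1}{41792}\right) = \frac{33842}{18} - \frac{1}{2612} = 33842 \cdot \frac{1}{18} - \frac{1}{2612} = \frac{16921}{9} - \frac{1}{2612} = \frac{44197643}{23508}$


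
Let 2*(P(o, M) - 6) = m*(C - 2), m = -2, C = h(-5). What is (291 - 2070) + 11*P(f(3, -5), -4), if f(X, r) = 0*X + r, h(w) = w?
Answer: -1636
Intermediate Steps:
C = -5
f(X, r) = r (f(X, r) = 0 + r = r)
P(o, M) = 13 (P(o, M) = 6 + (-2*(-5 - 2))/2 = 6 + (-2*(-7))/2 = 6 + (½)*14 = 6 + 7 = 13)
(291 - 2070) + 11*P(f(3, -5), -4) = (291 - 2070) + 11*13 = -1779 + 143 = -1636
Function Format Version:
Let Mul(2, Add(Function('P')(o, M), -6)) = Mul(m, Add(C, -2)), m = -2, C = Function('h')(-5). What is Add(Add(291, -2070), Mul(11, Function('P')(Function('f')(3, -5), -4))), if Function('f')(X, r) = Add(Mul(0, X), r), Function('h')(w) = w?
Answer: -1636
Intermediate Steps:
C = -5
Function('f')(X, r) = r (Function('f')(X, r) = Add(0, r) = r)
Function('P')(o, M) = 13 (Function('P')(o, M) = Add(6, Mul(Rational(1, 2), Mul(-2, Add(-5, -2)))) = Add(6, Mul(Rational(1, 2), Mul(-2, -7))) = Add(6, Mul(Rational(1, 2), 14)) = Add(6, 7) = 13)
Add(Add(291, -2070), Mul(11, Function('P')(Function('f')(3, -5), -4))) = Add(Add(291, -2070), Mul(11, 13)) = Add(-1779, 143) = -1636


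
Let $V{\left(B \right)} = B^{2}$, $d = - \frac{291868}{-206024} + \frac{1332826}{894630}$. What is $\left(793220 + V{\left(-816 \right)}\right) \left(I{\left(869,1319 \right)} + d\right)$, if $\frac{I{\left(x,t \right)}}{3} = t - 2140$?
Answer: $- \frac{3759050290670056546}{1047245745} \approx -3.5895 \cdot 10^{9}$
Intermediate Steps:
$d = \frac{6087591053}{2094491490}$ ($d = \left(-291868\right) \left(- \frac{1}{206024}\right) + 1332826 \cdot \frac{1}{894630} = \frac{72967}{51506} + \frac{60583}{40665} = \frac{6087591053}{2094491490} \approx 2.9065$)
$I{\left(x,t \right)} = -6420 + 3 t$ ($I{\left(x,t \right)} = 3 \left(t - 2140\right) = 3 \left(-2140 + t\right) = -6420 + 3 t$)
$\left(793220 + V{\left(-816 \right)}\right) \left(I{\left(869,1319 \right)} + d\right) = \left(793220 + \left(-816\right)^{2}\right) \left(\left(-6420 + 3 \cdot 1319\right) + \frac{6087591053}{2094491490}\right) = \left(793220 + 665856\right) \left(\left(-6420 + 3957\right) + \frac{6087591053}{2094491490}\right) = 1459076 \left(-2463 + \frac{6087591053}{2094491490}\right) = 1459076 \left(- \frac{5152644948817}{2094491490}\right) = - \frac{3759050290670056546}{1047245745}$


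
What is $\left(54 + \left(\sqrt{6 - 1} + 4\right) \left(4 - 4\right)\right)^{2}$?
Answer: $2916$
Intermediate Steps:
$\left(54 + \left(\sqrt{6 - 1} + 4\right) \left(4 - 4\right)\right)^{2} = \left(54 + \left(\sqrt{5} + 4\right) \left(4 - 4\right)\right)^{2} = \left(54 + \left(4 + \sqrt{5}\right) 0\right)^{2} = \left(54 + 0\right)^{2} = 54^{2} = 2916$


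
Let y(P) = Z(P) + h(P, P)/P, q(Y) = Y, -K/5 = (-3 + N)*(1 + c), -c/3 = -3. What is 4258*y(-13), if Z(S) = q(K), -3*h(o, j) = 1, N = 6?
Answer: -24905042/39 ≈ -6.3859e+5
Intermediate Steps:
c = 9 (c = -3*(-3) = 9)
h(o, j) = -⅓ (h(o, j) = -⅓*1 = -⅓)
K = -150 (K = -5*(-3 + 6)*(1 + 9) = -15*10 = -5*30 = -150)
Z(S) = -150
y(P) = -150 - 1/(3*P)
4258*y(-13) = 4258*(-150 - ⅓/(-13)) = 4258*(-150 - ⅓*(-1/13)) = 4258*(-150 + 1/39) = 4258*(-5849/39) = -24905042/39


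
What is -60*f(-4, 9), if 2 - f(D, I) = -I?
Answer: -660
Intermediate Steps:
f(D, I) = 2 + I (f(D, I) = 2 - (-1)*I = 2 + I)
-60*f(-4, 9) = -60*(2 + 9) = -60*11 = -660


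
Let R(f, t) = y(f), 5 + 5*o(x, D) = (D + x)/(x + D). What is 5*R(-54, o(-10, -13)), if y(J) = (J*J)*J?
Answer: -787320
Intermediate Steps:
o(x, D) = -⅘ (o(x, D) = -1 + ((D + x)/(x + D))/5 = -1 + ((D + x)/(D + x))/5 = -1 + (⅕)*1 = -1 + ⅕ = -⅘)
y(J) = J³ (y(J) = J²*J = J³)
R(f, t) = f³
5*R(-54, o(-10, -13)) = 5*(-54)³ = 5*(-157464) = -787320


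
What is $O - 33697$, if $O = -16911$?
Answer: $-50608$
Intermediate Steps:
$O - 33697 = -16911 - 33697 = -50608$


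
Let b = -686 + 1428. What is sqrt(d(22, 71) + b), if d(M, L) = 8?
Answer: 5*sqrt(30) ≈ 27.386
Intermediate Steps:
b = 742
sqrt(d(22, 71) + b) = sqrt(8 + 742) = sqrt(750) = 5*sqrt(30)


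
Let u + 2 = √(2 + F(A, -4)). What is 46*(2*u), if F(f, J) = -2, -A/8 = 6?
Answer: -184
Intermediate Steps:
A = -48 (A = -8*6 = -48)
u = -2 (u = -2 + √(2 - 2) = -2 + √0 = -2 + 0 = -2)
46*(2*u) = 46*(2*(-2)) = 46*(-4) = -184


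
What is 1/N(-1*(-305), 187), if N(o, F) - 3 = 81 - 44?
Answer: 1/40 ≈ 0.025000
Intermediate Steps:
N(o, F) = 40 (N(o, F) = 3 + (81 - 44) = 3 + 37 = 40)
1/N(-1*(-305), 187) = 1/40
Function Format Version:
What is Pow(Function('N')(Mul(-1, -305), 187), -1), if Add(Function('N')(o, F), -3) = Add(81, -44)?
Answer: Rational(1, 40) ≈ 0.025000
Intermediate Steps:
Function('N')(o, F) = 40 (Function('N')(o, F) = Add(3, Add(81, -44)) = Add(3, 37) = 40)
Pow(Function('N')(Mul(-1, -305), 187), -1) = Pow(40, -1) = Rational(1, 40)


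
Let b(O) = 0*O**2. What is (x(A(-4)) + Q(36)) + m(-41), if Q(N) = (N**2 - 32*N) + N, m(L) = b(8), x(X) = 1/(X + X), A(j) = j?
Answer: 1439/8 ≈ 179.88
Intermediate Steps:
b(O) = 0
x(X) = 1/(2*X)
m(L) = 0
Q(N) = N**2 - 31*N
(x(A(-4)) + Q(36)) + m(-41) = ((1/2)/(-4) + 36*(-31 + 36)) + 0 = ((1/2)*(-1/4) + 36*5) + 0 = (-1/8 + 180) + 0 = 1439/8 + 0 = 1439/8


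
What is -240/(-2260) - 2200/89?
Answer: -247532/10057 ≈ -24.613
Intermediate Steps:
-240/(-2260) - 2200/89 = -240*(-1/2260) - 2200*1/89 = 12/113 - 2200/89 = -247532/10057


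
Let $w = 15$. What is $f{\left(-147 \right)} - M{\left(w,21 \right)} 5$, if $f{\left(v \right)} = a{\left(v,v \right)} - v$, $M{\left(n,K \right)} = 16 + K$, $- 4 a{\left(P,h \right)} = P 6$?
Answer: $\frac{365}{2} \approx 182.5$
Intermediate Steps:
$a{\left(P,h \right)} = - \frac{3 P}{2}$ ($a{\left(P,h \right)} = - \frac{P 6}{4} = - \frac{6 P}{4} = - \frac{3 P}{2}$)
$f{\left(v \right)} = - \frac{5 v}{2}$ ($f{\left(v \right)} = - \frac{3 v}{2} - v = - \frac{5 v}{2}$)
$f{\left(-147 \right)} - M{\left(w,21 \right)} 5 = \left(- \frac{5}{2}\right) \left(-147\right) - \left(16 + 21\right) 5 = \frac{735}{2} - 37 \cdot 5 = \frac{735}{2} - 185 = \frac{365}{2}$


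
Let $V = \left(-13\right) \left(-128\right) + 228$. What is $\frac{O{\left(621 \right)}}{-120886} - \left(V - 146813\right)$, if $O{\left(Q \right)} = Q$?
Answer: $\frac{17518919385}{120886} \approx 1.4492 \cdot 10^{5}$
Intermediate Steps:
$V = 1892$ ($V = 1664 + 228 = 1892$)
$\frac{O{\left(621 \right)}}{-120886} - \left(V - 146813\right) = \frac{621}{-120886} - \left(1892 - 146813\right) = 621 \left(- \frac{1}{120886}\right) - \left(1892 - 146813\right) = - \frac{621}{120886} - -144921 = - \frac{621}{120886} + 144921 = \frac{17518919385}{120886}$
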